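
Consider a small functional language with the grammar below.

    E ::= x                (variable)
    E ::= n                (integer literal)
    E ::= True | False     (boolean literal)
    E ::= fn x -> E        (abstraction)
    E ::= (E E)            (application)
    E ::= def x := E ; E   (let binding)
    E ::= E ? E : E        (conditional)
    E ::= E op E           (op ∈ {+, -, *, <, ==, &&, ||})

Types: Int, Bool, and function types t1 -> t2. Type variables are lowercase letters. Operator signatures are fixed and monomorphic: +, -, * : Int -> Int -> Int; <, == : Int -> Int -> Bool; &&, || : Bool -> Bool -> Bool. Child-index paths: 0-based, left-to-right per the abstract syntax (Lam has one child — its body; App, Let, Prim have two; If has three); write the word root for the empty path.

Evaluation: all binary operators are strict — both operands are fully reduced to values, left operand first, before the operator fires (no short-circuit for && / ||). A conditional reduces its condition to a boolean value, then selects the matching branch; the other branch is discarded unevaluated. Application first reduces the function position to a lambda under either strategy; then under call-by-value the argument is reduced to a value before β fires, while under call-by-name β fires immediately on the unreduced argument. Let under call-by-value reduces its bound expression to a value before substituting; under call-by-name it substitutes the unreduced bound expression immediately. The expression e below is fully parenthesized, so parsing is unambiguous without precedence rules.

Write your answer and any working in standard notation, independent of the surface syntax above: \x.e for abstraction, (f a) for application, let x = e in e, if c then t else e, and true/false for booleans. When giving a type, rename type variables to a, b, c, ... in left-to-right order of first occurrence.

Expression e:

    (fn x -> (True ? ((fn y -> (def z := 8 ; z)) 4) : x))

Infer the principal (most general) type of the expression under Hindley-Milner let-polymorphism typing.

Derivation:
  unify Bool ~ Bool
let z : Int
z : Int
\y._ : b -> Int
  unify b -> Int ~ Int -> c
  unify b ~ Int
  unify Int ~ c
_ _ : Int
x : a
  unify Int ~ a
\x._ : Int -> Int

Answer: Int -> Int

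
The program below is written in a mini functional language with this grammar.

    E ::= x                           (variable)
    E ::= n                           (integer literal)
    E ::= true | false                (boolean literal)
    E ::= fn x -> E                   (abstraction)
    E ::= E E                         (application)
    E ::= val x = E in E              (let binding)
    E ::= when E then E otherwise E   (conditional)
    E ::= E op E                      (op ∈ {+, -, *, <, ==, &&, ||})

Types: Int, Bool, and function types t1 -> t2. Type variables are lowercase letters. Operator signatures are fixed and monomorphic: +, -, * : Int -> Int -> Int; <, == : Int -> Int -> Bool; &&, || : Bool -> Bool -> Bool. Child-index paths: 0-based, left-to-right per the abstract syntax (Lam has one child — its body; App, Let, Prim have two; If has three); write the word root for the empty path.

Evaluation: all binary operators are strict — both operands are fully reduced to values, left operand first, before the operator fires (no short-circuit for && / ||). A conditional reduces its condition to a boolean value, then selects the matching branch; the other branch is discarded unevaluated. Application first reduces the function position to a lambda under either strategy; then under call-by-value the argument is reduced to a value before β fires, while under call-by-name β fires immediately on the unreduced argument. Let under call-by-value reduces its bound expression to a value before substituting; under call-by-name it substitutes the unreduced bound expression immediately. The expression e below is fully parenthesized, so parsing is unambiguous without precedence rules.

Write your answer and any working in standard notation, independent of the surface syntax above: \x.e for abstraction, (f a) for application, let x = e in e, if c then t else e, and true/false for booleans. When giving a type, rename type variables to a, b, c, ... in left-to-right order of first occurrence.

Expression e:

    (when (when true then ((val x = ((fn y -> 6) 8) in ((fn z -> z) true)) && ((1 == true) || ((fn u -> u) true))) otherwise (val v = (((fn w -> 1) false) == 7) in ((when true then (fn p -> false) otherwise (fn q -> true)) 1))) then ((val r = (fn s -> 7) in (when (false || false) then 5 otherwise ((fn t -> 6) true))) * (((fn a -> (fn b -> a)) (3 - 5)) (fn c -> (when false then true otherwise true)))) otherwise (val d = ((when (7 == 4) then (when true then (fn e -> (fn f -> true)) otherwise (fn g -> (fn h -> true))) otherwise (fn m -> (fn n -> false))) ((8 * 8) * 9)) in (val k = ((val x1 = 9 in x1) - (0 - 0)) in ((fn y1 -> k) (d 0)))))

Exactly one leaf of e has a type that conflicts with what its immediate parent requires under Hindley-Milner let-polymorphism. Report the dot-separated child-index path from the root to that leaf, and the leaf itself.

Answer: 0.1.1.0.1 : true

Trace:
  unify Bool ~ Bool
\y._ : a -> Int
  unify a -> Int ~ Int -> b
  unify a ~ Int
  unify Int ~ b
_ _ : Int
let x : Int
z : c
\z._ : c -> c
  unify c -> c ~ Bool -> d
  unify c ~ Bool
  unify Bool ~ d
_ _ : Bool
  unify Bool ~ Bool
  unify Int ~ Int
  unify Bool ~ Int
  FAIL: mismatch Bool ~ Int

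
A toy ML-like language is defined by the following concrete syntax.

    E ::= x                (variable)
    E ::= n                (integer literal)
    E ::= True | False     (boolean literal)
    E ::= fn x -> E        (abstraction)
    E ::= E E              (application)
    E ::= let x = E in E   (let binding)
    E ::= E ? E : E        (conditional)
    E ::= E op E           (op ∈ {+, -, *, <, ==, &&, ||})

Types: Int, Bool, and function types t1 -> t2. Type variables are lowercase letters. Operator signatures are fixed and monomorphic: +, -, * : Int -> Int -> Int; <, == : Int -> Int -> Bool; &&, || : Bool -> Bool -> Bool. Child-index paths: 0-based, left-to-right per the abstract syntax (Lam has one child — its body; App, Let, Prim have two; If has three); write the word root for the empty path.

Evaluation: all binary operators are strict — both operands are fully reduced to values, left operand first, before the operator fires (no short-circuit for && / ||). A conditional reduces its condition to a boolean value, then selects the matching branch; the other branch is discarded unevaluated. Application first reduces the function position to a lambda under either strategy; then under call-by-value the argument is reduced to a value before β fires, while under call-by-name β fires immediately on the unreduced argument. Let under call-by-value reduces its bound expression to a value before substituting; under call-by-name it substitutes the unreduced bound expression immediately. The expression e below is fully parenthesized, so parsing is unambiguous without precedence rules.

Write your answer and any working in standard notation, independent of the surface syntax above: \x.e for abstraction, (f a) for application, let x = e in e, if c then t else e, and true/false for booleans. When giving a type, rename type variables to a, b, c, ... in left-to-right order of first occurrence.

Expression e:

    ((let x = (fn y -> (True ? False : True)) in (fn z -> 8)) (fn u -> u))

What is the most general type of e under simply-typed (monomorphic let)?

Derivation:
  unify Bool ~ Bool
  unify Bool ~ Bool
\y._ : a -> Bool
let x : a -> Bool
\z._ : b -> Int
u : c
\u._ : c -> c
  unify b -> Int ~ (c -> c) -> d
  unify b ~ c -> c
  unify Int ~ d
_ _ : Int

Answer: Int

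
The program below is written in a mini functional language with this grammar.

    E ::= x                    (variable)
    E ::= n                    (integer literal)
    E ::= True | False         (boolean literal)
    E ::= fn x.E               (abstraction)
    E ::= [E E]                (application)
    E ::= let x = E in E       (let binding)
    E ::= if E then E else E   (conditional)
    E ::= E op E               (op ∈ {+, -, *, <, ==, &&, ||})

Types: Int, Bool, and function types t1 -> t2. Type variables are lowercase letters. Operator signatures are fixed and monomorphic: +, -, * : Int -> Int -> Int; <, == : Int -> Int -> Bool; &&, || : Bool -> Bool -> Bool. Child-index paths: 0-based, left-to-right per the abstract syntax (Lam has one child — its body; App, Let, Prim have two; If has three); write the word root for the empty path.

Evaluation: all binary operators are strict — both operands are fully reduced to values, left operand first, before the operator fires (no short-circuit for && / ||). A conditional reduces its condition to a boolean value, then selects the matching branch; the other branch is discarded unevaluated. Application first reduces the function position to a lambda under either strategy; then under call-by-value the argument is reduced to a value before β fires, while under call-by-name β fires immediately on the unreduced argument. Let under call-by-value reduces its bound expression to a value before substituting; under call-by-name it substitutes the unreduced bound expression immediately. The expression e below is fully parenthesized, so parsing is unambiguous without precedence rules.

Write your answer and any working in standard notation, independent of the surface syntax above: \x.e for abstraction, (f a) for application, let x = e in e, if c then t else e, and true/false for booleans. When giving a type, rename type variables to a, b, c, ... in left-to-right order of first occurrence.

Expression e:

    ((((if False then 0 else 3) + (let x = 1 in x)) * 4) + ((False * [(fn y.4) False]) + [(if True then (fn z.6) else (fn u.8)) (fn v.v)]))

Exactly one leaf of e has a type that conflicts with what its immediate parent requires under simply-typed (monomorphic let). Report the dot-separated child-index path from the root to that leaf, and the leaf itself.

Answer: 1.0.0 : false

Working:
  unify Bool ~ Bool
  unify Int ~ Int
  unify Int ~ Int
let x : Int
x : Int
  unify Int ~ Int
  unify Int ~ Int
  unify Int ~ Int
  unify Int ~ Int
  unify Bool ~ Int
  FAIL: mismatch Bool ~ Int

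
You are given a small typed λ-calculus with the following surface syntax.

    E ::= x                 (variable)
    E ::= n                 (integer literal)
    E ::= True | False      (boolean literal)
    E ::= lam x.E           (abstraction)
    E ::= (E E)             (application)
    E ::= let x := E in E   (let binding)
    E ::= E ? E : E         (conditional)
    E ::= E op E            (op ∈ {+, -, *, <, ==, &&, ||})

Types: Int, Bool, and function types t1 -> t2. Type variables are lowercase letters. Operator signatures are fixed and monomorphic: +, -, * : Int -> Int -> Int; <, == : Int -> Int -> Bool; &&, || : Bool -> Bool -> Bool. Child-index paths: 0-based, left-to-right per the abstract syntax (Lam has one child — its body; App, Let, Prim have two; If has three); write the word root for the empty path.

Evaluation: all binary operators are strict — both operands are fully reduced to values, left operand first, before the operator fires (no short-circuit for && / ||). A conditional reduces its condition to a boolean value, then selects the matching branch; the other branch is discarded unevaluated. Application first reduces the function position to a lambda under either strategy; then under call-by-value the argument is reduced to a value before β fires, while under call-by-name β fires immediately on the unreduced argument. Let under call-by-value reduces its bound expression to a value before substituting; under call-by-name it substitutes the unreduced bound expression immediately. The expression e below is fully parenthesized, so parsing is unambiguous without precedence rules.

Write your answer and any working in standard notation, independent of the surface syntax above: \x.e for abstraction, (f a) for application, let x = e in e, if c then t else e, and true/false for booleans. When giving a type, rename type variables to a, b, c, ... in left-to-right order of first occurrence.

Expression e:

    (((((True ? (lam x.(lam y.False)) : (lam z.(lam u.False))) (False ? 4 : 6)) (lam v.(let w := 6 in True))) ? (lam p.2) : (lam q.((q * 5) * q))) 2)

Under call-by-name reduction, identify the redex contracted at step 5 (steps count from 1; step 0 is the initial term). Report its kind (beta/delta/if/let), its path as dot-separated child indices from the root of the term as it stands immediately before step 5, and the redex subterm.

Answer: beta at root : ((\q.((q * 5) * q)) 2)

Derivation:
step 0: ((if (((if true then (\x.(\y.false)) else (\z.(\u.false))) (if false then 4 else 6)) (\v.(let w = 6 in true))) then (\p.2) else (\q.((q * 5) * q))) 2)
step 1: [if@0.0.0.0] ((if (((\x.(\y.false)) (if false then 4 else 6)) (\v.(let w = 6 in true))) then (\p.2) else (\q.((q * 5) * q))) 2)
step 2: [beta@0.0.0] ((if ((\y.false) (\v.(let w = 6 in true))) then (\p.2) else (\q.((q * 5) * q))) 2)
step 3: [beta@0.0] ((if false then (\p.2) else (\q.((q * 5) * q))) 2)
step 4: [if@0] ((\q.((q * 5) * q)) 2)
step 5: [beta@root] ((2 * 5) * 2)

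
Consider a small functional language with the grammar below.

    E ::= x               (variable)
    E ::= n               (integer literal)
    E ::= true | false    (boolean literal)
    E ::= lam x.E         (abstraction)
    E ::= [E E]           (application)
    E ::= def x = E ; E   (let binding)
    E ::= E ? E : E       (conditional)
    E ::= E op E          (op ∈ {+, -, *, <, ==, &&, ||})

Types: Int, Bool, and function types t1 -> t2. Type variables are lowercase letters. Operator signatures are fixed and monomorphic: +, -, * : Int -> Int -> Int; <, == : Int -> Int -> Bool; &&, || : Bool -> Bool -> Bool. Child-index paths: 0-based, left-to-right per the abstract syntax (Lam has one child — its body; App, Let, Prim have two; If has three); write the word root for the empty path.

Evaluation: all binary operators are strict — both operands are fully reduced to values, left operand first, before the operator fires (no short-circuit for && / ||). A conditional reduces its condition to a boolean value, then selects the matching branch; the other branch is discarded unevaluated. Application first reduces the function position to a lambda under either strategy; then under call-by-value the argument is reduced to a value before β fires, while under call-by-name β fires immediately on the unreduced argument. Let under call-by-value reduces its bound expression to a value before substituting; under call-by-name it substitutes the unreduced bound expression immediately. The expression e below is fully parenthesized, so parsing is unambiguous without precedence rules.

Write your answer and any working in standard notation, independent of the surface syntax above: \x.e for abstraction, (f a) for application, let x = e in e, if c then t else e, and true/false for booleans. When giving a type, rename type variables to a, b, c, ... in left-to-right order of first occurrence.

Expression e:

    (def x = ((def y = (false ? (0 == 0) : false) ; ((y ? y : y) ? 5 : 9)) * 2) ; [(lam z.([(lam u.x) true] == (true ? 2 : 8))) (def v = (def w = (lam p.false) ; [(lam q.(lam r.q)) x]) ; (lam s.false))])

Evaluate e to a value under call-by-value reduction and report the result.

Derivation:
step 0: (let x = ((let y = (if false then (0 == 0) else false) in (if (if y then y else y) then 5 else 9)) * 2) in ((\z.(((\u.x) true) == (if true then 2 else 8))) (let v = (let w = (\p.false) in ((\q.(\r.q)) x)) in (\s.false))))
step 1: [if@0.0.0] (let x = ((let y = false in (if (if y then y else y) then 5 else 9)) * 2) in ((\z.(((\u.x) true) == (if true then 2 else 8))) (let v = (let w = (\p.false) in ((\q.(\r.q)) x)) in (\s.false))))
step 2: [let@0.0] (let x = ((if (if false then false else false) then 5 else 9) * 2) in ((\z.(((\u.x) true) == (if true then 2 else 8))) (let v = (let w = (\p.false) in ((\q.(\r.q)) x)) in (\s.false))))
step 3: [if@0.0.0] (let x = ((if false then 5 else 9) * 2) in ((\z.(((\u.x) true) == (if true then 2 else 8))) (let v = (let w = (\p.false) in ((\q.(\r.q)) x)) in (\s.false))))
step 4: [if@0.0] (let x = (9 * 2) in ((\z.(((\u.x) true) == (if true then 2 else 8))) (let v = (let w = (\p.false) in ((\q.(\r.q)) x)) in (\s.false))))
step 5: [delta@0] (let x = 18 in ((\z.(((\u.x) true) == (if true then 2 else 8))) (let v = (let w = (\p.false) in ((\q.(\r.q)) x)) in (\s.false))))
step 6: [let@root] ((\z.(((\u.18) true) == (if true then 2 else 8))) (let v = (let w = (\p.false) in ((\q.(\r.q)) 18)) in (\s.false)))
step 7: [let@1.0] ((\z.(((\u.18) true) == (if true then 2 else 8))) (let v = ((\q.(\r.q)) 18) in (\s.false)))
step 8: [beta@1.0] ((\z.(((\u.18) true) == (if true then 2 else 8))) (let v = (\r.18) in (\s.false)))
step 9: [let@1] ((\z.(((\u.18) true) == (if true then 2 else 8))) (\s.false))
step 10: [beta@root] (((\u.18) true) == (if true then 2 else 8))
step 11: [beta@0] (18 == (if true then 2 else 8))
step 12: [if@1] (18 == 2)
step 13: [delta@root] false

Answer: false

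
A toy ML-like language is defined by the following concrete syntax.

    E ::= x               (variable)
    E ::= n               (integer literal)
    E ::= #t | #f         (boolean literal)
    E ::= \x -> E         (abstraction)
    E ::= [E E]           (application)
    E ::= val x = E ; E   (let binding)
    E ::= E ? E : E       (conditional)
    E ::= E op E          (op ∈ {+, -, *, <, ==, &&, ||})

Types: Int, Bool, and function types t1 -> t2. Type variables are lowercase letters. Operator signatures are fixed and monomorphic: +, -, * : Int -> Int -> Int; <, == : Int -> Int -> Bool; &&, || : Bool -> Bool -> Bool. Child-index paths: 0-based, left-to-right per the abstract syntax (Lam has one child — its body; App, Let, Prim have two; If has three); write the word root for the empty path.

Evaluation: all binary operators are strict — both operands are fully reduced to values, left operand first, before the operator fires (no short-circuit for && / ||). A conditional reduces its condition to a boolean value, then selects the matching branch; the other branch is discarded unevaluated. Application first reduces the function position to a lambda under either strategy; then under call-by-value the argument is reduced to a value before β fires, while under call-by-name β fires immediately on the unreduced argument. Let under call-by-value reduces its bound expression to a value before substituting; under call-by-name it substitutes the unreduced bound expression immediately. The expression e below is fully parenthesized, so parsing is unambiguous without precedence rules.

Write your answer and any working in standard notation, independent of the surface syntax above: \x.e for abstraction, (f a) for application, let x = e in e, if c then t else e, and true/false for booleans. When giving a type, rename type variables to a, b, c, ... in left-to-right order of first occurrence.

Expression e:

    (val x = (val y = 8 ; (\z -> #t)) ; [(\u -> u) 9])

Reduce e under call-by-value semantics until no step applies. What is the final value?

Answer: 9

Working:
step 0: (let x = (let y = 8 in (\z.true)) in ((\u.u) 9))
step 1: [let@0] (let x = (\z.true) in ((\u.u) 9))
step 2: [let@root] ((\u.u) 9)
step 3: [beta@root] 9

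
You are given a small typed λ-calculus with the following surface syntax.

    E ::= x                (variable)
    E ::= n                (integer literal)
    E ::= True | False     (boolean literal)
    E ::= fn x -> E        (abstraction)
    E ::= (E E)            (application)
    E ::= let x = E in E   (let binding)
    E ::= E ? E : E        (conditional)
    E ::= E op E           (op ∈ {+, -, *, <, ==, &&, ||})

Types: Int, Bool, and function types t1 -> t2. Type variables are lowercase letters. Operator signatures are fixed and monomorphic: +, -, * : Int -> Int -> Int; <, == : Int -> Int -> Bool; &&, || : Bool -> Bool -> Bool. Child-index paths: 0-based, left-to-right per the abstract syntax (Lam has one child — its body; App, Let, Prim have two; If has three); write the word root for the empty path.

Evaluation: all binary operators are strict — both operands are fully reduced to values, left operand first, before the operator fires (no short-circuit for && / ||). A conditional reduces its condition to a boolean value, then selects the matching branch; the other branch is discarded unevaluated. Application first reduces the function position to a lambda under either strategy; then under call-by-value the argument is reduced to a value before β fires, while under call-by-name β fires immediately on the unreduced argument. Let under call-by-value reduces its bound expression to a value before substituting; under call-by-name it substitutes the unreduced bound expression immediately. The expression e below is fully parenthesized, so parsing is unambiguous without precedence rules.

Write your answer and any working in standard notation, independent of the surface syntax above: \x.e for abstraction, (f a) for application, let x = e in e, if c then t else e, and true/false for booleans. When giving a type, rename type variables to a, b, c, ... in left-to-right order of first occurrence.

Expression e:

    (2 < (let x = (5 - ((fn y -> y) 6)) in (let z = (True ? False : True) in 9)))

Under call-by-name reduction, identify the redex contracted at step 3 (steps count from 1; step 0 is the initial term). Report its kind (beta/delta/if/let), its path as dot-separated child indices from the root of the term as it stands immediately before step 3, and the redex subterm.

Derivation:
step 0: (2 < (let x = (5 - ((\y.y) 6)) in (let z = (if true then false else true) in 9)))
step 1: [let@1] (2 < (let z = (if true then false else true) in 9))
step 2: [let@1] (2 < 9)
step 3: [delta@root] true

Answer: delta at root : (2 < 9)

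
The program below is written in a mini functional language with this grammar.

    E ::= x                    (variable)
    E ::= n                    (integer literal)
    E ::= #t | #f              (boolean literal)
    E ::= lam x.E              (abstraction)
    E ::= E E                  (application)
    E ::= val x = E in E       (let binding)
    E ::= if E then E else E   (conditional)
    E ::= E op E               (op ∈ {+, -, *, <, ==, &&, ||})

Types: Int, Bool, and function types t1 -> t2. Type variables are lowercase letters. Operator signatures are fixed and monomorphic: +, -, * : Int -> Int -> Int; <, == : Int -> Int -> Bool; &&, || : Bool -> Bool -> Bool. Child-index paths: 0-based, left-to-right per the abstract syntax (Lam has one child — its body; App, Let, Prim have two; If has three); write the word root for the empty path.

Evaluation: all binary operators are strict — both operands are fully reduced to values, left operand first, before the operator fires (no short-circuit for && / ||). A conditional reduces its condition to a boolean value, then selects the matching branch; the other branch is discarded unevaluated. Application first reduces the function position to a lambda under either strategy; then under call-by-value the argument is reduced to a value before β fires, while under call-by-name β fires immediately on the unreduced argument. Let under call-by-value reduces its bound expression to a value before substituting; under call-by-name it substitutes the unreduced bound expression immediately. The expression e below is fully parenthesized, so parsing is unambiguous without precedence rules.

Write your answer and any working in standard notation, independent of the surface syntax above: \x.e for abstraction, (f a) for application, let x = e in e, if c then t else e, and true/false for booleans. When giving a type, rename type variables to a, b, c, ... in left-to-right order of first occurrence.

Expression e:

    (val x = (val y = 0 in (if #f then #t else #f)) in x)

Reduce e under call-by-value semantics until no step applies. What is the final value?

Answer: false

Working:
step 0: (let x = (let y = 0 in (if false then true else false)) in x)
step 1: [let@0] (let x = (if false then true else false) in x)
step 2: [if@0] (let x = false in x)
step 3: [let@root] false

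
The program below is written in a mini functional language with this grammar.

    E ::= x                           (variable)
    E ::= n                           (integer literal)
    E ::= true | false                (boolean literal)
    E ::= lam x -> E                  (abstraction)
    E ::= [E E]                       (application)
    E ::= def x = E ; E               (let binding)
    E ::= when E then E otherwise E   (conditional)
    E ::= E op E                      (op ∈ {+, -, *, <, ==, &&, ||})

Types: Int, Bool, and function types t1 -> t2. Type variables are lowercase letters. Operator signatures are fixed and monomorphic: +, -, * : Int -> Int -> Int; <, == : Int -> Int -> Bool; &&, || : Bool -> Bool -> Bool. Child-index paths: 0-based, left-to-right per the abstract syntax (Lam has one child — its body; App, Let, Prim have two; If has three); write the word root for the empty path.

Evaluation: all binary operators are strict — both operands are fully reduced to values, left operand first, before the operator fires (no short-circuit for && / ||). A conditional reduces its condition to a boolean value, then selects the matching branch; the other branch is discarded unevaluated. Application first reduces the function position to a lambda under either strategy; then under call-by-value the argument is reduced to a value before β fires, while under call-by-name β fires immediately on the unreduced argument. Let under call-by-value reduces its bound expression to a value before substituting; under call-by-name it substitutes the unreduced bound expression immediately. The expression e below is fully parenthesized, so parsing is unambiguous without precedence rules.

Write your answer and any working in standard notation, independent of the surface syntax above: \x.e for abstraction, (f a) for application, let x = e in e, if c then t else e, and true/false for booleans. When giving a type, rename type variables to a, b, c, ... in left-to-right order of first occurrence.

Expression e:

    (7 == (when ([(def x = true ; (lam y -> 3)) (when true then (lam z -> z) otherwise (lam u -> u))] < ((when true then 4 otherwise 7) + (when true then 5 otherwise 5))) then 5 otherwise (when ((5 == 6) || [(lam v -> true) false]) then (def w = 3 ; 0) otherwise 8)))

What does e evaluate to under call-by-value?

Answer: false

Derivation:
step 0: (7 == (if (((let x = true in (\y.3)) (if true then (\z.z) else (\u.u))) < ((if true then 4 else 7) + (if true then 5 else 5))) then 5 else (if ((5 == 6) || ((\v.true) false)) then (let w = 3 in 0) else 8)))
step 1: [let@1.0.0.0] (7 == (if (((\y.3) (if true then (\z.z) else (\u.u))) < ((if true then 4 else 7) + (if true then 5 else 5))) then 5 else (if ((5 == 6) || ((\v.true) false)) then (let w = 3 in 0) else 8)))
step 2: [if@1.0.0.1] (7 == (if (((\y.3) (\z.z)) < ((if true then 4 else 7) + (if true then 5 else 5))) then 5 else (if ((5 == 6) || ((\v.true) false)) then (let w = 3 in 0) else 8)))
step 3: [beta@1.0.0] (7 == (if (3 < ((if true then 4 else 7) + (if true then 5 else 5))) then 5 else (if ((5 == 6) || ((\v.true) false)) then (let w = 3 in 0) else 8)))
step 4: [if@1.0.1.0] (7 == (if (3 < (4 + (if true then 5 else 5))) then 5 else (if ((5 == 6) || ((\v.true) false)) then (let w = 3 in 0) else 8)))
step 5: [if@1.0.1.1] (7 == (if (3 < (4 + 5)) then 5 else (if ((5 == 6) || ((\v.true) false)) then (let w = 3 in 0) else 8)))
step 6: [delta@1.0.1] (7 == (if (3 < 9) then 5 else (if ((5 == 6) || ((\v.true) false)) then (let w = 3 in 0) else 8)))
step 7: [delta@1.0] (7 == (if true then 5 else (if ((5 == 6) || ((\v.true) false)) then (let w = 3 in 0) else 8)))
step 8: [if@1] (7 == 5)
step 9: [delta@root] false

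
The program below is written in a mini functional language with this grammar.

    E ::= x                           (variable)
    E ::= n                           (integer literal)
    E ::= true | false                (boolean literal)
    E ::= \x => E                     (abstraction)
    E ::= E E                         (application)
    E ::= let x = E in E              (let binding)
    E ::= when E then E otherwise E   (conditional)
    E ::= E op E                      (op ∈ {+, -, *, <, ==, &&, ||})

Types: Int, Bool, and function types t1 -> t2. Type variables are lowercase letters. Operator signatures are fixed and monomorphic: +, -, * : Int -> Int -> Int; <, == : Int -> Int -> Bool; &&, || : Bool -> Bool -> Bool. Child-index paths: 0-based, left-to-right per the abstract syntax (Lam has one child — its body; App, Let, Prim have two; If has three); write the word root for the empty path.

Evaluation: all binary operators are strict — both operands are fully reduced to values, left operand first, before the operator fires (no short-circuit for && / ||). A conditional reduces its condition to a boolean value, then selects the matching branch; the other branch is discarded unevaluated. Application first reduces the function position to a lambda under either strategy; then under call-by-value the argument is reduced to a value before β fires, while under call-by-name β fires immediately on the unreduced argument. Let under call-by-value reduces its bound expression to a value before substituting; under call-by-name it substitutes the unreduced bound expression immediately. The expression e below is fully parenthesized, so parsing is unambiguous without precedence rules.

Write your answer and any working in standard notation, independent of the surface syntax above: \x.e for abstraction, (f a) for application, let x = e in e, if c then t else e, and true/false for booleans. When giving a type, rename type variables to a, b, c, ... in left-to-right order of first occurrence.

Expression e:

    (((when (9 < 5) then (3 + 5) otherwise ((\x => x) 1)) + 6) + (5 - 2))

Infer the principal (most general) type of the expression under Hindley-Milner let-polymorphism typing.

Working:
  unify Int ~ Int
  unify Int ~ Int
  unify Bool ~ Bool
  unify Int ~ Int
  unify Int ~ Int
x : a
\x._ : a -> a
  unify a -> a ~ Int -> b
  unify a ~ Int
  unify Int ~ b
_ _ : Int
  unify Int ~ Int
  unify Int ~ Int
  unify Int ~ Int
  unify Int ~ Int
  unify Int ~ Int
  unify Int ~ Int
  unify Int ~ Int

Answer: Int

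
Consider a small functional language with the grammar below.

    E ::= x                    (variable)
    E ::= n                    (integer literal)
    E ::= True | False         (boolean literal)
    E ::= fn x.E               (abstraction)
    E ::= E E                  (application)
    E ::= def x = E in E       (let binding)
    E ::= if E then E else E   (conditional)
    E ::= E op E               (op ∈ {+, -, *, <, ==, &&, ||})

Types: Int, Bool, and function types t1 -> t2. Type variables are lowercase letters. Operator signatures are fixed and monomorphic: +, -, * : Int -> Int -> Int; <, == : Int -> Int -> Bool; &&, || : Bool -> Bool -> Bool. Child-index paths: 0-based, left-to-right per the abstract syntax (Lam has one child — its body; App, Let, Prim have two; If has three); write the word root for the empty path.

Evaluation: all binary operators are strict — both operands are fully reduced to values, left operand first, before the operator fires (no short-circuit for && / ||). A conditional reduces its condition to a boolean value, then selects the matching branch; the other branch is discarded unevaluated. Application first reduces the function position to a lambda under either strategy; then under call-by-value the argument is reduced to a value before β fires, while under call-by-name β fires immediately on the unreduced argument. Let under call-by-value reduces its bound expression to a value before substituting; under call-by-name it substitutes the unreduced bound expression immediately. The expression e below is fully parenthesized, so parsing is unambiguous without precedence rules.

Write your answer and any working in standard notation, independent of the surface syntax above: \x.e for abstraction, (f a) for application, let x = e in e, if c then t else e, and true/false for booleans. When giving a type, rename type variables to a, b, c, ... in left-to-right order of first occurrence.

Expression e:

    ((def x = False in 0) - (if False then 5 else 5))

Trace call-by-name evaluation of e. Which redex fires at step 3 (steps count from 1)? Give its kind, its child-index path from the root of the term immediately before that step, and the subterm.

Answer: delta at root : (0 - 5)

Trace:
step 0: ((let x = false in 0) - (if false then 5 else 5))
step 1: [let@0] (0 - (if false then 5 else 5))
step 2: [if@1] (0 - 5)
step 3: [delta@root] -5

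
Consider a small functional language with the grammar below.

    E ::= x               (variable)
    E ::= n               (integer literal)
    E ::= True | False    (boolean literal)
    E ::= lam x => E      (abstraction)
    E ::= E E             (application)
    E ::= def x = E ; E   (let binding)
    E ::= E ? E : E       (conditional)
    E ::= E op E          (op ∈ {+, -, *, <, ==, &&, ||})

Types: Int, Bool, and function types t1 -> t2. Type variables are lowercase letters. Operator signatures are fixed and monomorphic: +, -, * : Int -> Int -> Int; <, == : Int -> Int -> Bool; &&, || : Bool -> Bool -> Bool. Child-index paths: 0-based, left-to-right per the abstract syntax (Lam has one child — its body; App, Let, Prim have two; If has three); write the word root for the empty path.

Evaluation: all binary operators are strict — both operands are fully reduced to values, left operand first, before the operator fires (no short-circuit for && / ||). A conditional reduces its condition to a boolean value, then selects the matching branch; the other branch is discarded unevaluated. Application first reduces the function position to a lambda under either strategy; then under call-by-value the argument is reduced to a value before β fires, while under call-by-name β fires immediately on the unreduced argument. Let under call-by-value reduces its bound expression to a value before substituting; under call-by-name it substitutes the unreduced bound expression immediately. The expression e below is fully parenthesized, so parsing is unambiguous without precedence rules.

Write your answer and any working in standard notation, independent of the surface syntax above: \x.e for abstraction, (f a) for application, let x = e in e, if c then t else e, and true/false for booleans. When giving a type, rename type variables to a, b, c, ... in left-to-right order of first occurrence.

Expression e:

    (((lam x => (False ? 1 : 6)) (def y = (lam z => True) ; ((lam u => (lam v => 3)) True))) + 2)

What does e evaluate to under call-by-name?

Working:
step 0: (((\x.(if false then 1 else 6)) (let y = (\z.true) in ((\u.(\v.3)) true))) + 2)
step 1: [beta@0] ((if false then 1 else 6) + 2)
step 2: [if@0] (6 + 2)
step 3: [delta@root] 8

Answer: 8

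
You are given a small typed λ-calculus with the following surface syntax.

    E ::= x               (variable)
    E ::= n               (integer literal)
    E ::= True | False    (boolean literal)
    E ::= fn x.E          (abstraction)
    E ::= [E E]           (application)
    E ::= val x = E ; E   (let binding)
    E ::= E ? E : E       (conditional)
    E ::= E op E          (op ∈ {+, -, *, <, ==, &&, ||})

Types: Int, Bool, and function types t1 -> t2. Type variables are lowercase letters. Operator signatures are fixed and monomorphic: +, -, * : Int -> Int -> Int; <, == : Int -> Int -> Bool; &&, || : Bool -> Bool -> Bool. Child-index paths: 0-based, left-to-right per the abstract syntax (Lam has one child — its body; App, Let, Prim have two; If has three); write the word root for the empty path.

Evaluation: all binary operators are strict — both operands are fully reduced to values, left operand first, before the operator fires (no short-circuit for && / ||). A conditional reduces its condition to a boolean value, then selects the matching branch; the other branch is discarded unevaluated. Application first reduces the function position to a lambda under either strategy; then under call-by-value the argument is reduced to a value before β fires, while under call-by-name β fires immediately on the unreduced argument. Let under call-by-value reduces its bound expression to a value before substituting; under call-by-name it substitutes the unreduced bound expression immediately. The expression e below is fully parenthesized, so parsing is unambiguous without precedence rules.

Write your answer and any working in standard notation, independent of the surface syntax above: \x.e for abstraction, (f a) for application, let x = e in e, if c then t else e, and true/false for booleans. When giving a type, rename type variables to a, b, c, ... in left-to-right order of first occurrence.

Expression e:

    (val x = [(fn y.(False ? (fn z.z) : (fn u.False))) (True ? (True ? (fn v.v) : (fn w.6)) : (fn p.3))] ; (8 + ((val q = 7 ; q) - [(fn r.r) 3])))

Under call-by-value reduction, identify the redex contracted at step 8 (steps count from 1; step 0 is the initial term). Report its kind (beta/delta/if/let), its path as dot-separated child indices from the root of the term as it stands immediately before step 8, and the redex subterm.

Working:
step 0: (let x = ((\y.(if false then (\z.z) else (\u.false))) (if true then (if true then (\v.v) else (\w.6)) else (\p.3))) in (8 + ((let q = 7 in q) - ((\r.r) 3))))
step 1: [if@0.1] (let x = ((\y.(if false then (\z.z) else (\u.false))) (if true then (\v.v) else (\w.6))) in (8 + ((let q = 7 in q) - ((\r.r) 3))))
step 2: [if@0.1] (let x = ((\y.(if false then (\z.z) else (\u.false))) (\v.v)) in (8 + ((let q = 7 in q) - ((\r.r) 3))))
step 3: [beta@0] (let x = (if false then (\z.z) else (\u.false)) in (8 + ((let q = 7 in q) - ((\r.r) 3))))
step 4: [if@0] (let x = (\u.false) in (8 + ((let q = 7 in q) - ((\r.r) 3))))
step 5: [let@root] (8 + ((let q = 7 in q) - ((\r.r) 3)))
step 6: [let@1.0] (8 + (7 - ((\r.r) 3)))
step 7: [beta@1.1] (8 + (7 - 3))
step 8: [delta@1] (8 + 4)

Answer: delta at 1 : (7 - 3)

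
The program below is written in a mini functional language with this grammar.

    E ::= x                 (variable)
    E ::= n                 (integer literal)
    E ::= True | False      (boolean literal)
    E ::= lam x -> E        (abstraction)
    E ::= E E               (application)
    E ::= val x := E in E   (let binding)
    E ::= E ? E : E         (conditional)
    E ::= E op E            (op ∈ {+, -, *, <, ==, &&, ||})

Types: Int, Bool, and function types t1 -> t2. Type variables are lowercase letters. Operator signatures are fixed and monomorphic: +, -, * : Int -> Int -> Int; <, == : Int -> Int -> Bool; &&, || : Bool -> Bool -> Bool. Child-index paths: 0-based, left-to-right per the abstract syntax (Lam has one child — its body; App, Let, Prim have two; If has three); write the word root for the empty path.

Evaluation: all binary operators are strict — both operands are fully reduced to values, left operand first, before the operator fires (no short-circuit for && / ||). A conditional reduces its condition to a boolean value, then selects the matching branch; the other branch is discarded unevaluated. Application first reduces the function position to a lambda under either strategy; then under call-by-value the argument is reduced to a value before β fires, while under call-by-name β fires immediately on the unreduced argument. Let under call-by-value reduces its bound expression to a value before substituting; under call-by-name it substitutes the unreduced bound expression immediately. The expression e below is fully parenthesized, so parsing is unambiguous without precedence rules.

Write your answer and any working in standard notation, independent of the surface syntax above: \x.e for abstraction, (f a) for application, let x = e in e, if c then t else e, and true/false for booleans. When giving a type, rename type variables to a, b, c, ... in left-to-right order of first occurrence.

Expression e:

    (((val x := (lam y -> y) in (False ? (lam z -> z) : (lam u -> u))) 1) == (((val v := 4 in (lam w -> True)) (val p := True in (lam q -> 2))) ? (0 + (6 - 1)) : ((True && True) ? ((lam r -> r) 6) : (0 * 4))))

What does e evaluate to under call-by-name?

Answer: false

Derivation:
step 0: (((let x = (\y.y) in (if false then (\z.z) else (\u.u))) 1) == (if ((let v = 4 in (\w.true)) (let p = true in (\q.2))) then (0 + (6 - 1)) else (if (true && true) then ((\r.r) 6) else (0 * 4))))
step 1: [let@0.0] (((if false then (\z.z) else (\u.u)) 1) == (if ((let v = 4 in (\w.true)) (let p = true in (\q.2))) then (0 + (6 - 1)) else (if (true && true) then ((\r.r) 6) else (0 * 4))))
step 2: [if@0.0] (((\u.u) 1) == (if ((let v = 4 in (\w.true)) (let p = true in (\q.2))) then (0 + (6 - 1)) else (if (true && true) then ((\r.r) 6) else (0 * 4))))
step 3: [beta@0] (1 == (if ((let v = 4 in (\w.true)) (let p = true in (\q.2))) then (0 + (6 - 1)) else (if (true && true) then ((\r.r) 6) else (0 * 4))))
step 4: [let@1.0.0] (1 == (if ((\w.true) (let p = true in (\q.2))) then (0 + (6 - 1)) else (if (true && true) then ((\r.r) 6) else (0 * 4))))
step 5: [beta@1.0] (1 == (if true then (0 + (6 - 1)) else (if (true && true) then ((\r.r) 6) else (0 * 4))))
step 6: [if@1] (1 == (0 + (6 - 1)))
step 7: [delta@1.1] (1 == (0 + 5))
step 8: [delta@1] (1 == 5)
step 9: [delta@root] false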